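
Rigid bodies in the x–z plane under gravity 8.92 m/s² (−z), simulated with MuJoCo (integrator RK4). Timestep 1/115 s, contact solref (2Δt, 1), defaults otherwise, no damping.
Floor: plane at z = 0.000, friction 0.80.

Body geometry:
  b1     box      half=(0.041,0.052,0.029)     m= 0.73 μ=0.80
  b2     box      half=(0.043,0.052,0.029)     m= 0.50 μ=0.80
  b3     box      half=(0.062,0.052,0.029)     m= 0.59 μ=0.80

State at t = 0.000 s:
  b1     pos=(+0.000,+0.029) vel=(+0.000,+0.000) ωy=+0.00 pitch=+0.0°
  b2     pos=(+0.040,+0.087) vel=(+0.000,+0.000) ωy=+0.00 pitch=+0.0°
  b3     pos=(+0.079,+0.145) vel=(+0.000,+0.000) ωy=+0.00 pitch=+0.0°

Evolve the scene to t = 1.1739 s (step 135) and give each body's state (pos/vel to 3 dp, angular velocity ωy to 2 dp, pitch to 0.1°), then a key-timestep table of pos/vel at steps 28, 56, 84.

State at t = 1.1739 s:
  b1     pos=(+0.000,+0.029) vel=(+0.000,+0.000) ωy=+0.00 pitch=+0.0°
  b2     pos=(+0.077,+0.043) vel=(+0.000,+0.000) ωy=+0.00 pitch=+90.0°
  b3     pos=(+0.274,+0.029) vel=(+0.000,+0.000) ωy=+0.00 pitch=+180.0°

Key-timestep trajectory:
   step    t(s)  b1.x    b1.z    b1.vx   b1.vz   b2.x    b2.z    b2.vx   b2.vz   b3.x    b3.z    b3.vx   b3.vz 
     28  0.2435   +0.000  +0.029  +0.000  +0.000   +0.069  +0.068  +0.229  -0.450   +0.145  +0.063  +0.359  -0.338
     56  0.4870   +0.000  +0.029  +0.000  +0.000   +0.077  +0.043  +0.000  +0.000   +0.204  +0.068  +0.099  +0.006
     84  0.7304   +0.000  +0.029  +0.000  +0.000   +0.077  +0.043  +0.000  +0.000   +0.238  +0.062  +0.272  -0.149


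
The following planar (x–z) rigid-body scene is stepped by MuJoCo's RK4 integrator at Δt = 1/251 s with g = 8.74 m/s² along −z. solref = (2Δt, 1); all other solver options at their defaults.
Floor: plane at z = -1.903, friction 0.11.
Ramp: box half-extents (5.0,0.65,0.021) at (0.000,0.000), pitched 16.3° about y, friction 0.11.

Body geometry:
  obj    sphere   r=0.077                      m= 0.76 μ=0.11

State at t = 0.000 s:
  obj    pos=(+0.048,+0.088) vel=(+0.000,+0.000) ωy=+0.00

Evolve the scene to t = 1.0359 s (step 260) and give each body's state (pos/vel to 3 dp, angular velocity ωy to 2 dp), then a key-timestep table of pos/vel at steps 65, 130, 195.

State at t = 1.0359 s:
  obj    pos=(+0.950,-0.176) vel=(+1.742,-0.509) ωy=+23.57

Key-timestep trajectory:
   step    t(s)  obj.x    obj.z    obj.vx   obj.vz 
     65  0.2590   +0.104  +0.072  +0.436  -0.127
    130  0.5179   +0.274  +0.022  +0.871  -0.255
    195  0.7769   +0.556  -0.060  +1.307  -0.382


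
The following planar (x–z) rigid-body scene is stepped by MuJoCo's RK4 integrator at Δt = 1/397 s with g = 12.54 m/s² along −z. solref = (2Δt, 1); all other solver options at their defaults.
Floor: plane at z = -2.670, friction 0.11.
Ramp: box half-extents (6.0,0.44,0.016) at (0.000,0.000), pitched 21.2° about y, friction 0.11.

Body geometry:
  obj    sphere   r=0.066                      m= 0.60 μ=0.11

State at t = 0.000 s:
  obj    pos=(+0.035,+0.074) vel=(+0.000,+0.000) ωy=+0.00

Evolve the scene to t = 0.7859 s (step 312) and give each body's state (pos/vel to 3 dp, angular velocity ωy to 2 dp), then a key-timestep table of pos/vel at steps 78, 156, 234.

State at t = 0.7859 s:
  obj    pos=(+0.973,-0.289) vel=(+2.383,-0.925) ωy=+38.17

Key-timestep trajectory:
   step    t(s)  obj.x    obj.z    obj.vx   obj.vz 
     78  0.1965   +0.094  +0.051  +0.595  -0.243
    156  0.3929   +0.270  -0.017  +1.194  -0.460
    234  0.5894   +0.563  -0.130  +1.789  -0.690


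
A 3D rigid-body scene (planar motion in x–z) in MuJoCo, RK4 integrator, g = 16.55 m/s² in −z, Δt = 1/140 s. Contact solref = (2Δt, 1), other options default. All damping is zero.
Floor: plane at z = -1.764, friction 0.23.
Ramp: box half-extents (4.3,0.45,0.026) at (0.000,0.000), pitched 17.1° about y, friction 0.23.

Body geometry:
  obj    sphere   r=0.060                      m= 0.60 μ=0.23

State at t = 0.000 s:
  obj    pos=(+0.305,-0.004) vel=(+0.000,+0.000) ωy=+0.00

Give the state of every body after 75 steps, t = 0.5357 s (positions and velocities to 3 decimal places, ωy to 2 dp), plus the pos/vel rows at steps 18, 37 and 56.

State at t = 0.5357 s:
  obj    pos=(+0.782,-0.151) vel=(+1.780,-0.548) ωy=+31.02

Key-timestep trajectory:
   step    t(s)  obj.x    obj.z    obj.vx   obj.vz 
     18  0.1286   +0.333  -0.012  +0.427  -0.131
     37  0.2643   +0.421  -0.040  +0.878  -0.270
     56  0.4000   +0.571  -0.086  +1.329  -0.409


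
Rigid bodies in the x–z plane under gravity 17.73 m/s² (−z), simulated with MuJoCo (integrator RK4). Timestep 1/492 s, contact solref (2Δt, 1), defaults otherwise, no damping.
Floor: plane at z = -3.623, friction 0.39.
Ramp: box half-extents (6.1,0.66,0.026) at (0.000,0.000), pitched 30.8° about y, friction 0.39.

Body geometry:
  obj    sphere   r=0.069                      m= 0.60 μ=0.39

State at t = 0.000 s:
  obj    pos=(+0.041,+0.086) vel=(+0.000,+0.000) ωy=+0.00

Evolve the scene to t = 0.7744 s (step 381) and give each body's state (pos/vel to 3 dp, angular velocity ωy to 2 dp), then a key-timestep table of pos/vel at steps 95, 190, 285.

State at t = 0.7744 s:
  obj    pos=(+1.711,-0.910) vel=(+4.314,-2.571) ωy=+72.77

Key-timestep trajectory:
   step    t(s)  obj.x    obj.z    obj.vx   obj.vz 
     95  0.1931   +0.145  +0.024  +1.076  -0.641
    190  0.3862   +0.456  -0.162  +2.151  -1.282
    285  0.5793   +0.976  -0.471  +3.227  -1.923


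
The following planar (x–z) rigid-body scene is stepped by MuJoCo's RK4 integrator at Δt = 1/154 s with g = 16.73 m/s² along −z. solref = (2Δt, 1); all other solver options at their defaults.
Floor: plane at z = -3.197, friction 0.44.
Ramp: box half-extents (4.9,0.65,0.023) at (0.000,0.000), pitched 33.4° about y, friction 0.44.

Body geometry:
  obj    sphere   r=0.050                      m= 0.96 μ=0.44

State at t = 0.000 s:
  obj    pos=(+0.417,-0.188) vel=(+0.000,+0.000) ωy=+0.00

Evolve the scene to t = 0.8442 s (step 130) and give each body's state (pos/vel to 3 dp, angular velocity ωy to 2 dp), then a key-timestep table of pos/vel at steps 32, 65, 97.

State at t = 0.8442 s:
  obj    pos=(+2.374,-1.478) vel=(+4.636,-3.057) ωy=+111.04

Key-timestep trajectory:
   step    t(s)  obj.x    obj.z    obj.vx   obj.vz 
     32  0.2078   +0.536  -0.266  +1.141  -0.753
     65  0.4221   +0.906  -0.510  +2.318  -1.528
     97  0.6299   +1.507  -0.906  +3.459  -2.281


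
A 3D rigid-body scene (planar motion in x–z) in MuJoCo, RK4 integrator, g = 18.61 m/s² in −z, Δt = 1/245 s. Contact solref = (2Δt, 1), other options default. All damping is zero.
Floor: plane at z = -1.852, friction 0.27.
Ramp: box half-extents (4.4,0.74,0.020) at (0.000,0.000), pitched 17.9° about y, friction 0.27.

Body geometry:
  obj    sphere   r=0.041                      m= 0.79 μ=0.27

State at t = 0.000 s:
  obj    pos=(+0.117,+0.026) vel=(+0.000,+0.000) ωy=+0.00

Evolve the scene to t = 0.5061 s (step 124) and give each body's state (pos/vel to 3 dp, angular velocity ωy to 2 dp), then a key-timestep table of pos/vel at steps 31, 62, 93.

State at t = 0.5061 s:
  obj    pos=(+0.615,-0.135) vel=(+1.968,-0.636) ωy=+50.42

Key-timestep trajectory:
   step    t(s)  obj.x    obj.z    obj.vx   obj.vz 
     31  0.1265   +0.148  +0.016  +0.492  -0.159
     62  0.2531   +0.242  -0.014  +0.984  -0.318
     93  0.3796   +0.397  -0.064  +1.476  -0.477


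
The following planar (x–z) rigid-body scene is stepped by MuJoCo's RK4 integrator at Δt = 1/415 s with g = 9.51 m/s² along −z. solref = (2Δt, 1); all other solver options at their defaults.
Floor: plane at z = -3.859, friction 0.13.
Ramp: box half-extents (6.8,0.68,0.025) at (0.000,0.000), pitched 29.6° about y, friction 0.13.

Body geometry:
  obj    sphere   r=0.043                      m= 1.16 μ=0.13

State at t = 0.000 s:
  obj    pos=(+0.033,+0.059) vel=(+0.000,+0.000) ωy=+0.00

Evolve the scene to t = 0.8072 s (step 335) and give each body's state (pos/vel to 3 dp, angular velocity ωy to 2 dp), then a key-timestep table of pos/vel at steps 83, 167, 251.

State at t = 0.8072 s:
  obj    pos=(+1.061,-0.525) vel=(+2.543,-1.451) ωy=+50.23

Key-timestep trajectory:
   step    t(s)  obj.x    obj.z    obj.vx   obj.vz 
     83  0.2000   +0.097  +0.023  +0.633  -0.357
    167  0.4024   +0.289  -0.086  +1.276  -0.708
    251  0.6048   +0.611  -0.269  +1.904  -1.091


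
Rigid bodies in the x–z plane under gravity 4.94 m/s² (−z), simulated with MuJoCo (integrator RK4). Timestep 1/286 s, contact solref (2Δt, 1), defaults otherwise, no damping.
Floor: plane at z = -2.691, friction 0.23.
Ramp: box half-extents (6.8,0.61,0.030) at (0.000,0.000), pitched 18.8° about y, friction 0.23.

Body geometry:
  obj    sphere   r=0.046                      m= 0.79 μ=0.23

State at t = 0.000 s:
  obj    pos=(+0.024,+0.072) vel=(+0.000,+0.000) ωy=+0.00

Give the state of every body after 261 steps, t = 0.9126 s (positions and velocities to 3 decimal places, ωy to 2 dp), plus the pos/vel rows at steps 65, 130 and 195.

State at t = 0.9126 s:
  obj    pos=(+0.472,-0.081) vel=(+0.982,-0.334) ωy=+22.56

Key-timestep trajectory:
   step    t(s)  obj.x    obj.z    obj.vx   obj.vz 
     65  0.2273   +0.052  +0.063  +0.245  -0.083
    130  0.4545   +0.135  +0.034  +0.489  -0.167
    195  0.6818   +0.274  -0.013  +0.734  -0.250


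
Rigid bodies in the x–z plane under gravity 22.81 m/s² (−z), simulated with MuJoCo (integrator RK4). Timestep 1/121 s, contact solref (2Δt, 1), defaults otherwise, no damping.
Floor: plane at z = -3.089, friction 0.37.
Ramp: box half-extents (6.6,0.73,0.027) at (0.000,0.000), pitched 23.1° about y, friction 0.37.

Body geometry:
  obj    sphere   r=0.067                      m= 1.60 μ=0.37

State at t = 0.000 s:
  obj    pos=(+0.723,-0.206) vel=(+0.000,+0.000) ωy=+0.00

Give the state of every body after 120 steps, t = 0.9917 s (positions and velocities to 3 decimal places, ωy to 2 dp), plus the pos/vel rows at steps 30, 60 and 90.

State at t = 0.9917 s:
  obj    pos=(+3.614,-1.439) vel=(+5.830,-2.487) ωy=+94.60

Key-timestep trajectory:
   step    t(s)  obj.x    obj.z    obj.vx   obj.vz 
     30  0.2479   +0.904  -0.283  +1.458  -0.622
     60  0.4959   +1.446  -0.515  +2.915  -1.243
     90  0.7438   +2.349  -0.900  +4.373  -1.865


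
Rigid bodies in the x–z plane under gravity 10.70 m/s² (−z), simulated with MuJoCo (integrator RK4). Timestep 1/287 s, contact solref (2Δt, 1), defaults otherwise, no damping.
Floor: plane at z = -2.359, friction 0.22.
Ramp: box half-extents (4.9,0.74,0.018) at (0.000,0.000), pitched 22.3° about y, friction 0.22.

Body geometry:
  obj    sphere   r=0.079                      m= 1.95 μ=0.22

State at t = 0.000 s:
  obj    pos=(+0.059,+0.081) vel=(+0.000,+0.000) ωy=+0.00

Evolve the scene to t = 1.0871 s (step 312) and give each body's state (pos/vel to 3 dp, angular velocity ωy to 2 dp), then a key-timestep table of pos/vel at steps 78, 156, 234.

State at t = 1.0871 s:
  obj    pos=(+1.645,-0.570) vel=(+2.917,-1.196) ωy=+39.90

Key-timestep trajectory:
   step    t(s)  obj.x    obj.z    obj.vx   obj.vz 
     78  0.2718   +0.158  +0.040  +0.729  -0.299
    156  0.5436   +0.455  -0.082  +1.459  -0.598
    234  0.8153   +0.951  -0.285  +2.188  -0.897


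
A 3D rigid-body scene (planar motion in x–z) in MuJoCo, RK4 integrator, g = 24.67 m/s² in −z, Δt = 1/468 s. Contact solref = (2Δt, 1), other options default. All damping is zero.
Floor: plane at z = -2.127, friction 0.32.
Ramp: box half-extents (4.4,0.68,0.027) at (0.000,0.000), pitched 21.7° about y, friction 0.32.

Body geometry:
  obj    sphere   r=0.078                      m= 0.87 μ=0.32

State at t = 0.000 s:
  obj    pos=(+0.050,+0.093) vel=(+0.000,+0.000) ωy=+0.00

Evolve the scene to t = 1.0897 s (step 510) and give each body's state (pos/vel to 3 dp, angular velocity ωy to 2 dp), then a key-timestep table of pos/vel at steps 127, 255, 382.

State at t = 1.0897 s:
  obj    pos=(+3.645,-1.337) vel=(+6.597,-2.625) ωy=+91.02

Key-timestep trajectory:
   step    t(s)  obj.x    obj.z    obj.vx   obj.vz 
    127  0.2714   +0.273  +0.004  +1.643  -0.654
    255  0.5449   +0.949  -0.265  +3.299  -1.313
    382  0.8162   +2.067  -0.709  +4.941  -1.966


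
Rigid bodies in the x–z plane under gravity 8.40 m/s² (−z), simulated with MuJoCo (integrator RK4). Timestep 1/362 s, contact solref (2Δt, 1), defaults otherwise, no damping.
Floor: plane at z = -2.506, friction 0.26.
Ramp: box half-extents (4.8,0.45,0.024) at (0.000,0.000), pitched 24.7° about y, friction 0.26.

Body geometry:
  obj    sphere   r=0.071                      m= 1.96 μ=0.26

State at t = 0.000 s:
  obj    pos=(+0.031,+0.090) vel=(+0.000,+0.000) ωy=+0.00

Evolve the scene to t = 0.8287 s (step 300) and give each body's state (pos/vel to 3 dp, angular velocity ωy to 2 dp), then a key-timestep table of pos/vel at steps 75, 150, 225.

State at t = 0.8287 s:
  obj    pos=(+0.813,-0.270) vel=(+1.888,-0.868) ωy=+29.26

Key-timestep trajectory:
   step    t(s)  obj.x    obj.z    obj.vx   obj.vz 
     75  0.2072   +0.080  +0.068  +0.472  -0.217
    150  0.4144   +0.227  +0.000  +0.944  -0.434
    225  0.6215   +0.471  -0.112  +1.416  -0.651


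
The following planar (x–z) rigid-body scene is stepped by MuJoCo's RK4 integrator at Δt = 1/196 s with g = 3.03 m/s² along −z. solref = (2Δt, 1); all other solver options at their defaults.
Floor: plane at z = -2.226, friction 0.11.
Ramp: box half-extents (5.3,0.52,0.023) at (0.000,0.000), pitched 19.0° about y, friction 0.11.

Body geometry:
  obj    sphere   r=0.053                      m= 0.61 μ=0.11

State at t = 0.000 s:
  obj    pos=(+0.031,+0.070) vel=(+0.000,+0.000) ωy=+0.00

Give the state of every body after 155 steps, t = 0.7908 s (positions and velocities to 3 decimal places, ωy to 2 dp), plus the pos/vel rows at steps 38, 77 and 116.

State at t = 0.7908 s:
  obj    pos=(+0.239,-0.002) vel=(+0.527,-0.181) ωy=+10.51

Key-timestep trajectory:
   step    t(s)  obj.x    obj.z    obj.vx   obj.vz 
     38  0.1939   +0.043  +0.065  +0.129  -0.044
     77  0.3929   +0.082  +0.052  +0.262  -0.090
    116  0.5918   +0.148  +0.030  +0.394  -0.136


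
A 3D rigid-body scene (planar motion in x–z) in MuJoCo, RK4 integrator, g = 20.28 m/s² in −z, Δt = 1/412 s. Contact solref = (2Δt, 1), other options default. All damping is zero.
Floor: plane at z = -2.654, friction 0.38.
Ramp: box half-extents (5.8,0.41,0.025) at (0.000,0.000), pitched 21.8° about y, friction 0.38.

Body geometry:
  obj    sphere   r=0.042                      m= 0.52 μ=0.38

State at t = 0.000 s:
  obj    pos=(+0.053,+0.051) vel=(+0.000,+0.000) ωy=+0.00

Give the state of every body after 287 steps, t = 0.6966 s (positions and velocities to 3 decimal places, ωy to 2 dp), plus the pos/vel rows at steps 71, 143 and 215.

State at t = 0.6966 s:
  obj    pos=(+1.265,-0.434) vel=(+3.479,-1.392) ωy=+89.21

Key-timestep trajectory:
   step    t(s)  obj.x    obj.z    obj.vx   obj.vz 
     71  0.1723   +0.127  +0.021  +0.861  -0.344
    143  0.3471   +0.354  -0.069  +1.734  -0.693
    215  0.5218   +0.733  -0.221  +2.607  -1.043


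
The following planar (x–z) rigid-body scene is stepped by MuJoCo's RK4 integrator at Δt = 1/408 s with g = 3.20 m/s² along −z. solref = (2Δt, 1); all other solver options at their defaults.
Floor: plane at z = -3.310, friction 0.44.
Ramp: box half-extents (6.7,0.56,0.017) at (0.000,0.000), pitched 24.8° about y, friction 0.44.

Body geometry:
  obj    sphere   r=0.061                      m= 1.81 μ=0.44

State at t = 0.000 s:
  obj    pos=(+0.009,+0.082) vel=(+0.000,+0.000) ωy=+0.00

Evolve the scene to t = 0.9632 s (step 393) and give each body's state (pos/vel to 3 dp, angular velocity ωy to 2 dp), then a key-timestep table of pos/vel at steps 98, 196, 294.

State at t = 0.9632 s:
  obj    pos=(+0.413,-0.105) vel=(+0.838,-0.387) ωy=+15.14

Key-timestep trajectory:
   step    t(s)  obj.x    obj.z    obj.vx   obj.vz 
     98  0.2402   +0.034  +0.070  +0.209  -0.097
    196  0.4804   +0.109  +0.035  +0.418  -0.193
    294  0.7206   +0.235  -0.023  +0.627  -0.290


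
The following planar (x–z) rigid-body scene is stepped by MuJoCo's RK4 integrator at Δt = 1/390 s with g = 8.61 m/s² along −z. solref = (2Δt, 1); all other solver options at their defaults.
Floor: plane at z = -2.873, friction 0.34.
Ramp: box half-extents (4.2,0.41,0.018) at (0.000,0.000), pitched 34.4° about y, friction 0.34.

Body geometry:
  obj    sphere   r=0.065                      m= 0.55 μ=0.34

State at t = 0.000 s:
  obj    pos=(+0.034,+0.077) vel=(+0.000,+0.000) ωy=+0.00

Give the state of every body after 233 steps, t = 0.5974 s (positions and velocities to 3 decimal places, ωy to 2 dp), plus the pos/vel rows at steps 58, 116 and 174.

State at t = 0.5974 s:
  obj    pos=(+0.546,-0.273) vel=(+1.713,-1.173) ωy=+31.93

Key-timestep trajectory:
   step    t(s)  obj.x    obj.z    obj.vx   obj.vz 
     58  0.1487   +0.066  +0.055  +0.426  -0.292
    116  0.2974   +0.161  -0.010  +0.853  -0.584
    174  0.4462   +0.320  -0.118  +1.279  -0.876


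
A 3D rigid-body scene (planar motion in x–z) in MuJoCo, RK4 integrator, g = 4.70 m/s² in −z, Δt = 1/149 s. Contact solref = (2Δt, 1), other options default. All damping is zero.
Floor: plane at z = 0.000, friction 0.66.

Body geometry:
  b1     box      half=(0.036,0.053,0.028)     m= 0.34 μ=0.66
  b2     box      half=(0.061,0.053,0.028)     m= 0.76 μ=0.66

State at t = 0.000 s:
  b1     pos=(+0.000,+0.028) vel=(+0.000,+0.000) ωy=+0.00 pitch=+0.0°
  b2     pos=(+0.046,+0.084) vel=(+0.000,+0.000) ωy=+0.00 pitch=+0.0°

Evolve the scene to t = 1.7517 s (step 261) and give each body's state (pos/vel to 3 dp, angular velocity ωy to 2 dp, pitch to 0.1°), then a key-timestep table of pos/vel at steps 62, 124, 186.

State at t = 1.7517 s:
  b1     pos=(+0.000,+0.028) vel=(+0.000,+0.000) ωy=+0.00 pitch=+0.0°
  b2     pos=(+0.108,+0.061) vel=(+0.000,+0.000) ωy=+0.00 pitch=+90.0°

Key-timestep trajectory:
   step    t(s)  b1.x    b1.z    b1.vx   b1.vz   b2.x    b2.z    b2.vx   b2.vz 
     62  0.4161   +0.000  +0.028  +0.000  +0.000   +0.084  +0.067  +0.116  -0.014
    124  0.8322   +0.000  +0.028  +0.000  +0.000   +0.120  +0.065  -0.054  -0.013
    186  1.2483   +0.000  +0.028  +0.000  +0.000   +0.112  +0.063  -0.004  +0.000


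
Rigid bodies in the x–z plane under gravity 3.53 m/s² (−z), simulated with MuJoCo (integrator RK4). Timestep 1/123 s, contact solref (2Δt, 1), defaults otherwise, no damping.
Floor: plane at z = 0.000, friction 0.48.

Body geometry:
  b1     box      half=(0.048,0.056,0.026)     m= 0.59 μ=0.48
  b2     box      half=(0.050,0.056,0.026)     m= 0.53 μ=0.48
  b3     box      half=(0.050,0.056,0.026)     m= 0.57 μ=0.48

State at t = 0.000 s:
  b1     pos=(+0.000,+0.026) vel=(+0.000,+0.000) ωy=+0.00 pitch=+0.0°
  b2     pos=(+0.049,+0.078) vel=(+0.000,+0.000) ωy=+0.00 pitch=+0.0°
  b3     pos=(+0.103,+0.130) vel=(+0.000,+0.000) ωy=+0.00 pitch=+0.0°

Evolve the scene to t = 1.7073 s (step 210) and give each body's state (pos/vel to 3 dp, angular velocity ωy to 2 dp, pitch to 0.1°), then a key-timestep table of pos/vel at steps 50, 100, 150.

State at t = 1.7073 s:
  b1     pos=(+0.000,+0.026) vel=(+0.000,+0.000) ωy=+0.00 pitch=+0.0°
  b2     pos=(+0.098,+0.050) vel=(+0.000,+0.000) ωy=+0.00 pitch=+90.0°
  b3     pos=(+0.189,+0.050) vel=(+0.000,+0.000) ωy=+0.00 pitch=+90.0°

Key-timestep trajectory:
   step    t(s)  b1.x    b1.z    b1.vx   b1.vz   b2.x    b2.z    b2.vx   b2.vz   b3.x    b3.z    b3.vx   b3.vz 
     50  0.4065   +0.000  +0.026  +0.000  +0.000   +0.090  +0.053  +0.229  -0.067   +0.160  +0.056  +0.081  +0.009
    100  0.8130   +0.000  +0.026  +0.000  +0.000   +0.099  +0.050  +0.008  +0.010   +0.206  +0.056  +0.005  +0.001
    150  1.2195   +0.000  +0.026  +0.000  +0.000   +0.098  +0.050  +0.000  +0.000   +0.184  +0.052  +0.027  -0.011


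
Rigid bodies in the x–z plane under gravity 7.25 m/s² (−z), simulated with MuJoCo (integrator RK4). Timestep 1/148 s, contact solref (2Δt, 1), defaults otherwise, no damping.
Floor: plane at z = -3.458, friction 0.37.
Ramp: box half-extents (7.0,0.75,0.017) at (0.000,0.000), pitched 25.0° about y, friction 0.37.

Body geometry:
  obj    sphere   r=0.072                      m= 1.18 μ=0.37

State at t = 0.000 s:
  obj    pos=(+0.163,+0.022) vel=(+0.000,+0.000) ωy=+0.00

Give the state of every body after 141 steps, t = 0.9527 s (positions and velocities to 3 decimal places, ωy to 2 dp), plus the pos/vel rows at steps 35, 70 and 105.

State at t = 0.9527 s:
  obj    pos=(+1.063,-0.398) vel=(+1.890,-0.881) ωy=+28.95

Key-timestep trajectory:
   step    t(s)  obj.x    obj.z    obj.vx   obj.vz 
     35  0.2365   +0.219  -0.004  +0.469  -0.219
     70  0.4730   +0.385  -0.081  +0.938  -0.438
    105  0.7095   +0.662  -0.211  +1.407  -0.656


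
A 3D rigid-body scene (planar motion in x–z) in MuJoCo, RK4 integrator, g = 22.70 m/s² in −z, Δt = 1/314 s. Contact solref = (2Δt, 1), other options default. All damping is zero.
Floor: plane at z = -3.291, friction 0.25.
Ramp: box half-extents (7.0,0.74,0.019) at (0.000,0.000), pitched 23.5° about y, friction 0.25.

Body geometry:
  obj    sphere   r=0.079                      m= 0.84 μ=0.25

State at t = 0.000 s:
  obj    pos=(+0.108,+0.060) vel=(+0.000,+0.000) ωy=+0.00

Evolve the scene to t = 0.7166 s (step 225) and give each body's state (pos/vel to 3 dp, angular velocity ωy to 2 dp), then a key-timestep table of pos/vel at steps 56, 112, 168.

State at t = 0.7166 s:
  obj    pos=(+1.630,-0.602) vel=(+4.249,-1.847) ωy=+58.64

Key-timestep trajectory:
   step    t(s)  obj.x    obj.z    obj.vx   obj.vz 
     56  0.1783   +0.202  +0.019  +1.058  -0.460
    112  0.3567   +0.485  -0.104  +2.115  -0.920
    168  0.5350   +0.957  -0.309  +3.172  -1.379


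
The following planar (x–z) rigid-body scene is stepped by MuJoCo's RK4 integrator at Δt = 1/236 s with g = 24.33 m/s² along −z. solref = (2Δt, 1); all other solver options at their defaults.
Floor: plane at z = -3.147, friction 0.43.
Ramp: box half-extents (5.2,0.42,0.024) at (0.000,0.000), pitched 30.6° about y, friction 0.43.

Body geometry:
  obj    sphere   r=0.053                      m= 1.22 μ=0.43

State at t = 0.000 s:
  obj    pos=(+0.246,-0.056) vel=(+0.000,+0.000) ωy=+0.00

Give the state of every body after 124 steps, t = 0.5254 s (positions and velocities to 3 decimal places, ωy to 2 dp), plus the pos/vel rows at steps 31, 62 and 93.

State at t = 0.5254 s:
  obj    pos=(+1.297,-0.678) vel=(+4.001,-2.366) ωy=+87.68

Key-timestep trajectory:
   step    t(s)  obj.x    obj.z    obj.vx   obj.vz 
     31  0.1314   +0.312  -0.095  +1.000  -0.592
     62  0.2627   +0.509  -0.211  +2.001  -1.183
     93  0.3941   +0.837  -0.406  +3.001  -1.775


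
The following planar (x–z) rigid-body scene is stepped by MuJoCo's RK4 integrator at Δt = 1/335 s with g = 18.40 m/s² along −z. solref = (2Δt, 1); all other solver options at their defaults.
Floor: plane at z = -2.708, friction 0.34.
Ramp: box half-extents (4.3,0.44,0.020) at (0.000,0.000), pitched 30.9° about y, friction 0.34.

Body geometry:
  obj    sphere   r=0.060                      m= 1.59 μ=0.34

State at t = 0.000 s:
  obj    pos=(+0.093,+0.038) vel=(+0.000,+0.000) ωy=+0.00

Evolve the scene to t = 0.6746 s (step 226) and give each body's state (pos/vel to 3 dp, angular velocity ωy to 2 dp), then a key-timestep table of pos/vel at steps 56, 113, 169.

State at t = 0.6746 s:
  obj    pos=(+1.411,-0.751) vel=(+3.907,-2.338) ωy=+75.88

Key-timestep trajectory:
   step    t(s)  obj.x    obj.z    obj.vx   obj.vz 
     56  0.1672   +0.174  -0.011  +0.968  -0.580
    113  0.3373   +0.422  -0.160  +1.954  -1.169
    169  0.5045   +0.830  -0.403  +2.922  -1.749


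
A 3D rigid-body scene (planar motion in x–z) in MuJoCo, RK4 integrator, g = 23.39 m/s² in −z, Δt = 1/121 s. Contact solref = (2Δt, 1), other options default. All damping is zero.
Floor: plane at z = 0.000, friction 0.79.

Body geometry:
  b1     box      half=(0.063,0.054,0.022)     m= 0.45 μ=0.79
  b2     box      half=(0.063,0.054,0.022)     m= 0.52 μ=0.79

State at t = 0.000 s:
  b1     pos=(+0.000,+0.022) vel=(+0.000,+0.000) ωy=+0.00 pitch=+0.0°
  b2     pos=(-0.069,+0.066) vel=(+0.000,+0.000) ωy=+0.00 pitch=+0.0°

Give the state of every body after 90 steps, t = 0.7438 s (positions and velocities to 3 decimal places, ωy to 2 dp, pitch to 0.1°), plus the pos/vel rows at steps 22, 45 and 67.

State at t = 0.7438 s:
  b1     pos=(+0.001,+0.022) vel=(+0.002,+0.000) ωy=+0.00 pitch=+0.0°
  b2     pos=(-0.080,+0.057) vel=(-0.001,-0.002) ωy=+0.06 pitch=-39.6°

Key-timestep trajectory:
   step    t(s)  b1.x    b1.z    b1.vx   b1.vz   b2.x    b2.z    b2.vx   b2.vz 
     22  0.1818   +0.000  +0.022  +0.000  +0.000   -0.083  +0.059  +0.170  -0.030
     45  0.3719   +0.001  +0.022  +0.002  +0.000   -0.080  +0.058  -0.001  -0.002
     67  0.5537   +0.001  +0.022  +0.002  +0.000   -0.080  +0.057  -0.001  -0.002


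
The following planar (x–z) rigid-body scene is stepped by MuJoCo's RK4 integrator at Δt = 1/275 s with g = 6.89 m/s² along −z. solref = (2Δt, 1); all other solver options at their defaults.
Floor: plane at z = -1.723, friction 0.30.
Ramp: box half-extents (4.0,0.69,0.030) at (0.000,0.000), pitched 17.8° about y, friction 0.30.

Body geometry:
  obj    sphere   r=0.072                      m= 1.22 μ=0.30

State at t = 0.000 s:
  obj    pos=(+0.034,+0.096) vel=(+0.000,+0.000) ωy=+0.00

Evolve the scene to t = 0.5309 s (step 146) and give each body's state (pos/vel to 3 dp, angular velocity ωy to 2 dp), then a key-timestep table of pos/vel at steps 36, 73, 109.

State at t = 0.5309 s:
  obj    pos=(+0.236,+0.031) vel=(+0.761,-0.244) ωy=+11.09

Key-timestep trajectory:
   step    t(s)  obj.x    obj.z    obj.vx   obj.vz 
     36  0.1309   +0.046  +0.092  +0.188  -0.060
     73  0.2655   +0.085  +0.080  +0.380  -0.122
    109  0.3964   +0.147  +0.060  +0.568  -0.182


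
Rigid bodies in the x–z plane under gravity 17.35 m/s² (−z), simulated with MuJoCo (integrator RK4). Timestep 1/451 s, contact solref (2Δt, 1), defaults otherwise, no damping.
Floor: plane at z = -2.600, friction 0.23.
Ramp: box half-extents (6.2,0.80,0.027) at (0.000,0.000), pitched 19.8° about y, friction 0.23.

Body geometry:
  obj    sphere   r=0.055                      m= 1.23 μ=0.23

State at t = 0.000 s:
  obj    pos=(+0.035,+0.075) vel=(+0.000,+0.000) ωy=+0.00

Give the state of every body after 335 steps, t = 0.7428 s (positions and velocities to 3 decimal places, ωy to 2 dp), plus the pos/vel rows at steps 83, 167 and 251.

State at t = 0.7428 s:
  obj    pos=(+1.125,-0.318) vel=(+2.934,-1.056) ωy=+56.69

Key-timestep trajectory:
   step    t(s)  obj.x    obj.z    obj.vx   obj.vz 
     83  0.1840   +0.102  +0.050  +0.727  -0.262
    167  0.3703   +0.306  -0.023  +1.463  -0.527
    251  0.5565   +0.647  -0.146  +2.198  -0.791


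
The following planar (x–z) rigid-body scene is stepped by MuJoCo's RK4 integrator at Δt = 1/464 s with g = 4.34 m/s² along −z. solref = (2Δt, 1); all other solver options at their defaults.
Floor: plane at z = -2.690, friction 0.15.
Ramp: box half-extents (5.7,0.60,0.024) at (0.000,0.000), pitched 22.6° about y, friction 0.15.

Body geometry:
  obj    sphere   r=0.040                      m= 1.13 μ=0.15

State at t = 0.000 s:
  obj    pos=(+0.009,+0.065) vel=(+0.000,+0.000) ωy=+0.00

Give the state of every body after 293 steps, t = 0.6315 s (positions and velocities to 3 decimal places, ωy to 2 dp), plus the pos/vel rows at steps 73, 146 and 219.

State at t = 0.6315 s:
  obj    pos=(+0.229,-0.026) vel=(+0.695,-0.289) ωy=+18.80

Key-timestep trajectory:
   step    t(s)  obj.x    obj.z    obj.vx   obj.vz 
     73  0.1573   +0.023  +0.060  +0.173  -0.072
    146  0.3147   +0.064  +0.043  +0.346  -0.144
    219  0.4720   +0.132  +0.014  +0.519  -0.216


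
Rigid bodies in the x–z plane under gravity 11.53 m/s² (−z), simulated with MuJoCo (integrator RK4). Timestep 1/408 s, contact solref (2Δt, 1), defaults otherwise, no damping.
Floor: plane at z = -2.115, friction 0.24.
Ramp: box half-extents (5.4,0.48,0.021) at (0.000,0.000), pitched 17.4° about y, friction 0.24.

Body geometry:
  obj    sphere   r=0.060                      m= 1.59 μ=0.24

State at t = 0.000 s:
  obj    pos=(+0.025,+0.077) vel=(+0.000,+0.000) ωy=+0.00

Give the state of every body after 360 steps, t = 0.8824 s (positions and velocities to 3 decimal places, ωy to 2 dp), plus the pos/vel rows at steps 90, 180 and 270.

State at t = 0.8824 s:
  obj    pos=(+0.940,-0.210) vel=(+2.074,-0.650) ωy=+36.21

Key-timestep trajectory:
   step    t(s)  obj.x    obj.z    obj.vx   obj.vz 
     90  0.2206   +0.082  +0.059  +0.518  -0.162
    180  0.4412   +0.254  +0.005  +1.037  -0.325
    270  0.6618   +0.540  -0.084  +1.555  -0.487


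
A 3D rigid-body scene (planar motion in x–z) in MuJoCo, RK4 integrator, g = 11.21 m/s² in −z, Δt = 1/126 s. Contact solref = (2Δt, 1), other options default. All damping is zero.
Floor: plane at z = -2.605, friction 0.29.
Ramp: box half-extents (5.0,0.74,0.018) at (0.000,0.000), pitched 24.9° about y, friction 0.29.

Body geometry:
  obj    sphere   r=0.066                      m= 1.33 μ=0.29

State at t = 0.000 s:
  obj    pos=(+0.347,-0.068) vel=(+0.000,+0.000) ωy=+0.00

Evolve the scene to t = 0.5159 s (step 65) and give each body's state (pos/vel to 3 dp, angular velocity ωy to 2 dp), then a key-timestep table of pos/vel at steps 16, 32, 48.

State at t = 0.5159 s:
  obj    pos=(+0.754,-0.257) vel=(+1.578,-0.732) ωy=+26.34

Key-timestep trajectory:
   step    t(s)  obj.x    obj.z    obj.vx   obj.vz 
     16  0.1270   +0.372  -0.080  +0.389  -0.180
     32  0.2540   +0.446  -0.114  +0.777  -0.361
     48  0.3810   +0.569  -0.171  +1.165  -0.541


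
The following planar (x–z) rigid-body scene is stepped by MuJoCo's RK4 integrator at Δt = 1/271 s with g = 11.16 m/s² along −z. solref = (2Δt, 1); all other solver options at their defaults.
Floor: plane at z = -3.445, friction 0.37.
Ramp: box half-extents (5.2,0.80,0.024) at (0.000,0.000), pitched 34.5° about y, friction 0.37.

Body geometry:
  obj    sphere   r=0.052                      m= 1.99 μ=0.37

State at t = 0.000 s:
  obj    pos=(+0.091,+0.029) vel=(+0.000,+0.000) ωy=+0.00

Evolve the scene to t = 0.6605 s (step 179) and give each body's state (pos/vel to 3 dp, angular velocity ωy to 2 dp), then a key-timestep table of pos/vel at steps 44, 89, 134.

State at t = 0.6605 s:
  obj    pos=(+0.903,-0.528) vel=(+2.458,-1.689) ωy=+57.34

Key-timestep trajectory:
   step    t(s)  obj.x    obj.z    obj.vx   obj.vz 
     44  0.1624   +0.140  -0.004  +0.604  -0.415
     89  0.3284   +0.292  -0.108  +1.222  -0.840
    134  0.4945   +0.546  -0.283  +1.840  -1.265


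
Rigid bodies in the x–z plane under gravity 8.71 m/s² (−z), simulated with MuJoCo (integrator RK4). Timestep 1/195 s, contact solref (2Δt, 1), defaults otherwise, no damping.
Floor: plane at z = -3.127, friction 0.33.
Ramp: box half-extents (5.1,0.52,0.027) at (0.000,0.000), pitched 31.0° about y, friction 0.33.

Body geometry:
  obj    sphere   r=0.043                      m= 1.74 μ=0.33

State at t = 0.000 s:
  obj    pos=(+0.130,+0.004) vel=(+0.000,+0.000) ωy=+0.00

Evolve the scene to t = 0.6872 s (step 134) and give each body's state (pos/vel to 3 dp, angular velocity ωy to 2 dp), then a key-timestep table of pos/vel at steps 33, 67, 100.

State at t = 0.6872 s:
  obj    pos=(+0.778,-0.386) vel=(+1.887,-1.134) ωy=+51.19

Key-timestep trajectory:
   step    t(s)  obj.x    obj.z    obj.vx   obj.vz 
     33  0.1692   +0.169  -0.020  +0.465  -0.279
     67  0.3436   +0.292  -0.094  +0.944  -0.567
    100  0.5128   +0.491  -0.213  +1.409  -0.846


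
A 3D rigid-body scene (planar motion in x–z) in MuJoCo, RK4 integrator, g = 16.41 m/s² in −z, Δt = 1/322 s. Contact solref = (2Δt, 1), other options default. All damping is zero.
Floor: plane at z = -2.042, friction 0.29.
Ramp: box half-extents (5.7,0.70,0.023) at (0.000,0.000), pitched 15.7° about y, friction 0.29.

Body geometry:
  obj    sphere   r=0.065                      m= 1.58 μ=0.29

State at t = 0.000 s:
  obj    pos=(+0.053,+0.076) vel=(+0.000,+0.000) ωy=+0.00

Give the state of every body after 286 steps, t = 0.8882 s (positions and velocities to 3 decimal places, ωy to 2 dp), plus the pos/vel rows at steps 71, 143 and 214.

State at t = 0.8882 s:
  obj    pos=(+1.258,-0.262) vel=(+2.712,-0.762) ωy=+43.34

Key-timestep trajectory:
   step    t(s)  obj.x    obj.z    obj.vx   obj.vz 
     71  0.2205   +0.127  +0.056  +0.673  -0.189
    143  0.4441   +0.354  -0.008  +1.356  -0.381
    214  0.6646   +0.728  -0.113  +2.029  -0.570


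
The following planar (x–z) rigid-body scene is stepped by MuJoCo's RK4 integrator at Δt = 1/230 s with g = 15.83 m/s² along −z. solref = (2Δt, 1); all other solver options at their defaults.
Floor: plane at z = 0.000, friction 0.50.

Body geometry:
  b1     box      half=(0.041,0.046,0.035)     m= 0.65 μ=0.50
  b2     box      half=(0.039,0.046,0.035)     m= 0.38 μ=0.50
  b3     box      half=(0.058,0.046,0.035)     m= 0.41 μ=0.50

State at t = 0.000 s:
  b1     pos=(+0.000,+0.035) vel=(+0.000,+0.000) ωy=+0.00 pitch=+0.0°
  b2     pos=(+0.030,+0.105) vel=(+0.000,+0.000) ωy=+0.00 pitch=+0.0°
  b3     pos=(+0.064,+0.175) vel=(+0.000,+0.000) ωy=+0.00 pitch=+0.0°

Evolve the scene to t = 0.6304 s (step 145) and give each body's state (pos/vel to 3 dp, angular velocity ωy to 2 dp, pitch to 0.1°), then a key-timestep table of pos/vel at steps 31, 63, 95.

State at t = 0.6304 s:
  b1     pos=(+0.000,+0.035) vel=(+0.000,+0.000) ωy=+0.00 pitch=+0.0°
  b2     pos=(+0.087,+0.039) vel=(+0.000,+0.000) ωy=+0.00 pitch=+90.0°
  b3     pos=(+0.281,+0.035) vel=(+0.000,+0.000) ωy=+0.00 pitch=+180.0°

Key-timestep trajectory:
   step    t(s)  b1.x    b1.z    b1.vx   b1.vz   b2.x    b2.z    b2.vx   b2.vz   b3.x    b3.z    b3.vx   b3.vz 
     31  0.1348   +0.000  +0.035  +0.000  +0.000   +0.036  +0.106  +0.102  +0.016   +0.080  +0.170  +0.278  -0.108
     63  0.2739   +0.000  +0.035  +0.000  +0.000   +0.069  +0.092  +0.389  -0.538   +0.151  +0.094  +0.626  -1.377
     95  0.4130   +0.000  +0.035  +0.000  +0.000   +0.087  +0.039  +0.000  +0.001   +0.239  +0.064  +0.594  -0.200


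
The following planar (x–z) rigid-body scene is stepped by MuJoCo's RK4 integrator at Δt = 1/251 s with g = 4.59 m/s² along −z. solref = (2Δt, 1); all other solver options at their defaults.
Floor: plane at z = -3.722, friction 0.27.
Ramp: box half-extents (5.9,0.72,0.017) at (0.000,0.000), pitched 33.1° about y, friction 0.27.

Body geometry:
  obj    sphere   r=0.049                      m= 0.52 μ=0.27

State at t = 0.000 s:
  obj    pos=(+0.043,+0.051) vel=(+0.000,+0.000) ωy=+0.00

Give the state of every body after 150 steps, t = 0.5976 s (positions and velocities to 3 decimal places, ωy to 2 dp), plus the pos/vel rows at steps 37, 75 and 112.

State at t = 0.5976 s:
  obj    pos=(+0.311,-0.124) vel=(+0.896,-0.584) ωy=+21.83

Key-timestep trajectory:
   step    t(s)  obj.x    obj.z    obj.vx   obj.vz 
     37  0.1474   +0.059  +0.040  +0.221  -0.144
     75  0.2988   +0.110  +0.007  +0.448  -0.292
    112  0.4462   +0.192  -0.047  +0.669  -0.436


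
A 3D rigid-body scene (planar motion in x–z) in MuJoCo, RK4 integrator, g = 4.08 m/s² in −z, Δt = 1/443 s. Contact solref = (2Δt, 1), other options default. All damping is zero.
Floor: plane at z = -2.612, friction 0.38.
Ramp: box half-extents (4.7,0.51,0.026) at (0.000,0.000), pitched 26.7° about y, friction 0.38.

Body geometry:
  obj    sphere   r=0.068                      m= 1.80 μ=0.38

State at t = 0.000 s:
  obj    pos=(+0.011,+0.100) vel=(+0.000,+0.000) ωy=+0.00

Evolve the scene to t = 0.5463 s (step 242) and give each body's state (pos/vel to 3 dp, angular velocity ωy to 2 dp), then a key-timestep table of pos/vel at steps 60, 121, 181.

State at t = 0.5463 s:
  obj    pos=(+0.185,+0.012) vel=(+0.639,-0.321) ωy=+10.52

Key-timestep trajectory:
   step    t(s)  obj.x    obj.z    obj.vx   obj.vz 
     60  0.1354   +0.022  +0.094  +0.158  -0.080
    121  0.2731   +0.055  +0.078  +0.320  -0.161
    181  0.4086   +0.109  +0.051  +0.478  -0.240


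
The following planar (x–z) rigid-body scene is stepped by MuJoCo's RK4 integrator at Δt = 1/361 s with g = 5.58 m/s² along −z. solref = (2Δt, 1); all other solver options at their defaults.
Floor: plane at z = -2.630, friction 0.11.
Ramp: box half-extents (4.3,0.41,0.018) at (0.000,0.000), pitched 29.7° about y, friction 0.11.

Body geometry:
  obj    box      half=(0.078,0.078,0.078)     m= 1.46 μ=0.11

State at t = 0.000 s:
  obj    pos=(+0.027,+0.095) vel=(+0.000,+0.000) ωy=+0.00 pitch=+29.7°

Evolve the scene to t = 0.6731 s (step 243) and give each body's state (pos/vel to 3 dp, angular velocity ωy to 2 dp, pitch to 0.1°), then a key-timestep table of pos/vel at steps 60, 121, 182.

State at t = 0.6731 s:
  obj    pos=(+0.466,-0.155) vel=(+1.299,-0.758) ωy=+0.00 pitch=+29.7°

Key-timestep trajectory:
   step    t(s)  obj.x    obj.z    obj.vx   obj.vz 
     60  0.1662   +0.054  +0.080  +0.324  -0.181
    121  0.3352   +0.136  +0.033  +0.658  -0.352
    182  0.5042   +0.273  -0.045  +0.965  -0.585


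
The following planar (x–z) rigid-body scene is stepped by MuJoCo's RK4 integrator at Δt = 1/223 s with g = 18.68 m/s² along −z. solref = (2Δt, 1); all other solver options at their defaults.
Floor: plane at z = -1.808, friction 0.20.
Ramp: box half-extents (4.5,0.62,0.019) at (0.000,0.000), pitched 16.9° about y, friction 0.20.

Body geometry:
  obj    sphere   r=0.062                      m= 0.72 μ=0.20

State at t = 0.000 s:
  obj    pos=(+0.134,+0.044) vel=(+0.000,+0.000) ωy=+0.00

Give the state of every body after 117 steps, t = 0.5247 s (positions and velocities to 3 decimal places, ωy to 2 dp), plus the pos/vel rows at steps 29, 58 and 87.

State at t = 0.5247 s:
  obj    pos=(+0.645,-0.111) vel=(+1.947,-0.592) ωy=+32.81

Key-timestep trajectory:
   step    t(s)  obj.x    obj.z    obj.vx   obj.vz 
     29  0.1300   +0.165  +0.034  +0.483  -0.147
     58  0.2601   +0.260  +0.006  +0.965  -0.293
     87  0.3901   +0.417  -0.042  +1.448  -0.440


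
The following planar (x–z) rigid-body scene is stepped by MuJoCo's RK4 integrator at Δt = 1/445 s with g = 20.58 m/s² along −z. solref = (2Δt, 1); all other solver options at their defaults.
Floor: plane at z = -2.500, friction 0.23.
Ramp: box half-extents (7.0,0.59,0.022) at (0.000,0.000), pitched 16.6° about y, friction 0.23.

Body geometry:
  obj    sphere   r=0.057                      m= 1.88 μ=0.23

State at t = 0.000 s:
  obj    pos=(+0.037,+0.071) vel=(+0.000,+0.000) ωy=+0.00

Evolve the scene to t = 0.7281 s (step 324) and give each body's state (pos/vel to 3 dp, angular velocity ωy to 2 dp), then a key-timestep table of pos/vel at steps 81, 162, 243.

State at t = 0.7281 s:
  obj    pos=(+1.104,-0.247) vel=(+2.930,-0.874) ωy=+53.64

Key-timestep trajectory:
   step    t(s)  obj.x    obj.z    obj.vx   obj.vz 
     81  0.1820   +0.104  +0.051  +0.733  -0.218
    162  0.3640   +0.304  -0.008  +1.465  -0.437
    243  0.5461   +0.637  -0.108  +2.198  -0.655


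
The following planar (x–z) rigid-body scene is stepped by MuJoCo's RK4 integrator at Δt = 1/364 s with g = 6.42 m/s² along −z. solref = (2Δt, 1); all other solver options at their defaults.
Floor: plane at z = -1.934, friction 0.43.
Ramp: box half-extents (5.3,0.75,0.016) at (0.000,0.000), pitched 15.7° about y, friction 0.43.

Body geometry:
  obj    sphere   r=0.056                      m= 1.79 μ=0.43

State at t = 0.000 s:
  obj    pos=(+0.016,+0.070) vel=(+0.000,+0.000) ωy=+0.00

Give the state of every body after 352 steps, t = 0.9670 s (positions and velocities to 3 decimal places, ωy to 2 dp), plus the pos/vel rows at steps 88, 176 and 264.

State at t = 0.9670 s:
  obj    pos=(+0.575,-0.087) vel=(+1.155,-0.325) ωy=+21.43

Key-timestep trajectory:
   step    t(s)  obj.x    obj.z    obj.vx   obj.vz 
     88  0.2418   +0.051  +0.060  +0.289  -0.081
    176  0.4835   +0.156  +0.031  +0.578  -0.162
    264  0.7253   +0.330  -0.018  +0.866  -0.244
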